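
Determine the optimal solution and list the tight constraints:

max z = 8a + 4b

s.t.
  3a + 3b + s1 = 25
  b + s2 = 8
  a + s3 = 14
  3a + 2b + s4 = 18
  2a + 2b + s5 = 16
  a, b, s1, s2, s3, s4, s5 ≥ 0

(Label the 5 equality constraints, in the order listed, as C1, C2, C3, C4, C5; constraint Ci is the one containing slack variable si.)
Optimal: a = 6, b = 0
Slack at optimum:
  C1: slack = 7
  C2: slack = 8
  C3: slack = 8
  C4: slack = 0 (binding)
  C5: slack = 4
  a ≥ 0: a = 6
  b ≥ 0: b = 0 (binding)
Binding constraints: C4, b ≥ 0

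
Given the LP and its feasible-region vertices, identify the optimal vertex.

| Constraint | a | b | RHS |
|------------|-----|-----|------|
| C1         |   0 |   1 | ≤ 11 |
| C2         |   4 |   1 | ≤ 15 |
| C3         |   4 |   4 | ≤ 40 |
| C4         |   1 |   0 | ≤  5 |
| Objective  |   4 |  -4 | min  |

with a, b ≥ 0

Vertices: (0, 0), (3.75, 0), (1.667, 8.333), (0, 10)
Evaluating z = 4a - 4b at each vertex:
  (0, 0): z = 0
  (3.75, 0): z = 15
  (1.667, 8.333): z = -26.67
  (0, 10): z = -40

The smallest value is z = -40, attained at (0, 10).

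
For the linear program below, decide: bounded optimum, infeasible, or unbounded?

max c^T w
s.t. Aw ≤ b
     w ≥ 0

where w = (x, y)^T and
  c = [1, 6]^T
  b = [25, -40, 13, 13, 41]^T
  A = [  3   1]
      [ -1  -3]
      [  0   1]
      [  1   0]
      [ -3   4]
The point (4, 13) satisfies every constraint, so the LP is feasible; the constraints give x ≤ 13 and y ≤ 13, which with x, y ≥ 0 keep the feasible region inside a bounded box. A feasible, bounded LP attains a finite optimum at a vertex.

Evaluating z = x + 6y at each vertex:
  (2.846, 12.38): z = 77.15
  (4.375, 11.88): z = 75.62
  (4, 13): z = 82
  (3.667, 13): z = 81.67

The LP has an optimal solution: (4, 13) with z = 82.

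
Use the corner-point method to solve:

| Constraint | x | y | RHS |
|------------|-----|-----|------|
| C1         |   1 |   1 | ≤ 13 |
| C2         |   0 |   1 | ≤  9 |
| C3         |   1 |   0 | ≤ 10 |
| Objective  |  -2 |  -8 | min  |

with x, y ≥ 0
Each vertex is the intersection of two constraint boundaries that also satisfies all remaining constraints:
  x = 0 and y = 0 → (0, 0)
  x = 10 and y = 0 → (10, 0)
  x + y = 13 and x = 10 → (10, 3)
  x + y = 13 and y = 9 → (4, 9)
  y = 9 and x = 0 → (0, 9)

Evaluating z = -2x - 8y at each vertex:
  (0, 0): z = 0
  (10, 0): z = -20
  (10, 3): z = -44
  (4, 9): z = -80
  (0, 9): z = -72

The minimum is at (4, 9) with z = -80.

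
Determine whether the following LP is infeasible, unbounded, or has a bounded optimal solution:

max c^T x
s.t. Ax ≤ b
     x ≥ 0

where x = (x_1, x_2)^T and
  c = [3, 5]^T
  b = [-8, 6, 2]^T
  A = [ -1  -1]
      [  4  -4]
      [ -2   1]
Feasible point: (2, 6) satisfies every constraint, so the LP is feasible.
Direction d = (1, 1): for each constraint row a, a·d ≤ 0 —
  (-1)(1) + (-1)(1) = -2 ≤ 0
  (4)(1) + (-4)(1) = 0 ≤ 0
  (-2)(1) + (1)(1) = -1 ≤ 0
and d ≥ 0, so (2, 6) + t·d stays feasible for every t ≥ 0. Along this ray z = 3x_1 + 5x_2 changes by 8 per unit t, so z → +∞.

Unbounded: there is a feasible ray along which z → +∞.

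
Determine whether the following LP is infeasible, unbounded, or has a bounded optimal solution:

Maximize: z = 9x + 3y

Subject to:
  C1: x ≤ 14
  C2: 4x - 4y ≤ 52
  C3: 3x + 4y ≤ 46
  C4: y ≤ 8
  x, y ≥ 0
The point (14, 1) satisfies every constraint, so the LP is feasible; the constraints give x ≤ 14 and y ≤ 8, which with x, y ≥ 0 keep the feasible region inside a bounded box. A feasible, bounded LP attains a finite optimum at a vertex.

Evaluating z = 9x + 3y at each vertex:
  (0, 0): z = 0
  (13, 0): z = 117
  (14, 1): z = 129
  (4.667, 8): z = 66
  (0, 8): z = 24

Feasible with finite optimum z* = 129 at (14, 1).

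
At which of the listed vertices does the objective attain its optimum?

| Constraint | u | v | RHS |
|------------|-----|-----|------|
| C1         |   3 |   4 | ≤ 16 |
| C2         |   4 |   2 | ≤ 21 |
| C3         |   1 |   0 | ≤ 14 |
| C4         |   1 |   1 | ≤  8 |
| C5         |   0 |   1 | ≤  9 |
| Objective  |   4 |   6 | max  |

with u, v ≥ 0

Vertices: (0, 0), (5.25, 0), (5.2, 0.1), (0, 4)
(0, 4) with z = 24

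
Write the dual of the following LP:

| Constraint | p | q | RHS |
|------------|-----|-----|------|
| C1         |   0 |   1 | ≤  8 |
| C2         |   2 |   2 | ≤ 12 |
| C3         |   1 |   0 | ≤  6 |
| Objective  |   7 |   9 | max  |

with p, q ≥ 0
Minimize: z = 8y1 + 12y2 + 6y3

Subject to:
  C1: -2y2 - y3 ≤ -7
  C2: -y1 - 2y2 ≤ -9
  y1, y2, y3 ≥ 0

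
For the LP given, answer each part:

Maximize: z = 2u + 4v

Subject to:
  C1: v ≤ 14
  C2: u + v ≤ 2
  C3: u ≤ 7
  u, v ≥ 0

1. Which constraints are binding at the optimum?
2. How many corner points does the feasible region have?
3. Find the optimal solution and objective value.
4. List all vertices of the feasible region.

1. C2, u ≥ 0
2. 3
3. u = 0, v = 2, z = 8
4. (0, 0), (2, 0), (0, 2)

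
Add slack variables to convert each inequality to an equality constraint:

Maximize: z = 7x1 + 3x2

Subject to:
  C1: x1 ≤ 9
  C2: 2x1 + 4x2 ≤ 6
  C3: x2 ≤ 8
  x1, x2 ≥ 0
max z = 7x1 + 3x2

s.t.
  x1 + s1 = 9
  2x1 + 4x2 + s2 = 6
  x2 + s3 = 8
  x1, x2, s1, s2, s3 ≥ 0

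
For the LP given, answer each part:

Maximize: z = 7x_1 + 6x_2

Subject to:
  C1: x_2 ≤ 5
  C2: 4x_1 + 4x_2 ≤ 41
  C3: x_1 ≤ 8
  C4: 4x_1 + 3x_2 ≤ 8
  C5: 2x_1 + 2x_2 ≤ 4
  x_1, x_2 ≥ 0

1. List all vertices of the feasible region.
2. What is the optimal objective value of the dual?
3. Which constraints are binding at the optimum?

1. (0, 0), (2, 0), (0, 2)
2. 14 (by strong duality, equal to the primal optimum)
3. C4, C5, x_2 ≥ 0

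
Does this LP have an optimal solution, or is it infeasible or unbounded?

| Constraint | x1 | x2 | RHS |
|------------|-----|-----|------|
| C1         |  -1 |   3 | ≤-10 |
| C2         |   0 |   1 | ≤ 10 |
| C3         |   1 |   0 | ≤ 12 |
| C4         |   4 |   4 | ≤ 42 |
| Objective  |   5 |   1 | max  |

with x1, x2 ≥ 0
The point (10.5, 0) satisfies every constraint, so the LP is feasible; the constraints give x1 ≤ 12 and x2 ≤ 10, which with x1, x2 ≥ 0 keep the feasible region inside a bounded box. A feasible, bounded LP attains a finite optimum at a vertex.

Evaluating z = 5x1 + x2 at each vertex:
  (10, 0): z = 50
  (10.5, 0): z = 52.5
  (10.38, 0.125): z = 52

Bounded optimum: z* = 52.5 at (10.5, 0).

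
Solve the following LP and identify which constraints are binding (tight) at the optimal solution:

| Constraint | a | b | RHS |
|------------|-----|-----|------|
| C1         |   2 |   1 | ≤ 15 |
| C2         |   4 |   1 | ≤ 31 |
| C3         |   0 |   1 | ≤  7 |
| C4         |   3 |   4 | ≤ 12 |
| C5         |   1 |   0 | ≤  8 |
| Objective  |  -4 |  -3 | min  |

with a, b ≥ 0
Optimal: a = 4, b = 0
Slack at optimum:
  C1: slack = 7
  C2: slack = 15
  C3: slack = 7
  C4: slack = 0 (binding)
  C5: slack = 4
  a ≥ 0: a = 4
  b ≥ 0: b = 0 (binding)
Binding constraints: C4, b ≥ 0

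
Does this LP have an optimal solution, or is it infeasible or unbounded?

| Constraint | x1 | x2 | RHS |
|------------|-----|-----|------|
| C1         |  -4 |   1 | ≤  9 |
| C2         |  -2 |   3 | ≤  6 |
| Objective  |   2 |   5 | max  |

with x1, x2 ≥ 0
Feasible point: (0, 0) satisfies every constraint, so the LP is feasible.
Direction d = (1, 0): for each constraint row a, a·d ≤ 0 —
  (-4)(1) + (1)(0) = -4 ≤ 0
  (-2)(1) + (3)(0) = -2 ≤ 0
and d ≥ 0, so (0, 0) + t·d stays feasible for every t ≥ 0. Along this ray z = 2x1 + 5x2 changes by 2 per unit t, so z → +∞.

The LP is unbounded; z can be made arbitrarily large.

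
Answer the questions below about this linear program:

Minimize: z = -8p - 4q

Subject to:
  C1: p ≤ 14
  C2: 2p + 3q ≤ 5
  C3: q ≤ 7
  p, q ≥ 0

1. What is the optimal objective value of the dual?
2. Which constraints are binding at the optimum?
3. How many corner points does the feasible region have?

1. -20 (by strong duality, equal to the primal optimum)
2. C2, q ≥ 0
3. 3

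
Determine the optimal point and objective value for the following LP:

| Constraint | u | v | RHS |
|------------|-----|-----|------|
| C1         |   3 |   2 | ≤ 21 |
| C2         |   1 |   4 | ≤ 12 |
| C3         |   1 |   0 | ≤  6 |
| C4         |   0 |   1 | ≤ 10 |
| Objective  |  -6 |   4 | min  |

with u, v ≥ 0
Each vertex is the intersection of two constraint boundaries that also satisfies all remaining constraints:
  u = 0 and v = 0 → (0, 0)
  u = 6 and v = 0 → (6, 0)
  3u + 2v = 21 and u + 4v = 12 → (6, 1.5)
  u + 4v = 12 and u = 0 → (0, 3)

Evaluating z = -6u + 4v at each vertex:
  (0, 0): z = 0
  (6, 0): z = -36
  (6, 1.5): z = -30
  (0, 3): z = 12

The minimum is at (6, 0) with z = -36.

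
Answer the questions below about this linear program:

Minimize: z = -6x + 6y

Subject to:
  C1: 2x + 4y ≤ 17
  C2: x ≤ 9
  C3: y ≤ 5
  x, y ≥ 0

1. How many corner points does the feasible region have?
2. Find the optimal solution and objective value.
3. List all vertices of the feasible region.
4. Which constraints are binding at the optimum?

1. 3
2. x = 8.5, y = 0, z = -51
3. (0, 0), (8.5, 0), (0, 4.25)
4. C1, y ≥ 0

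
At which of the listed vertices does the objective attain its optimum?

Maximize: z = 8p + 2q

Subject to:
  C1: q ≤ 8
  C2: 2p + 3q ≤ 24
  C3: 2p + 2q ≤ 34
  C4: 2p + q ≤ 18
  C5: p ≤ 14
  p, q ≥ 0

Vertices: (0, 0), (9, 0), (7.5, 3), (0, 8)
(9, 0) with z = 72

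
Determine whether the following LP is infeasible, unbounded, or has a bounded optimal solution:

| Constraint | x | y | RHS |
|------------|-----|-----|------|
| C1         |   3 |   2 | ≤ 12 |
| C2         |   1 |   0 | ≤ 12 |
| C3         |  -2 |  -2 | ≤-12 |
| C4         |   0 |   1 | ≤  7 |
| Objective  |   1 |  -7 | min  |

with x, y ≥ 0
The point (0, 6) satisfies every constraint, so the LP is feasible; the constraints give x ≤ 12 and y ≤ 7, which with x, y ≥ 0 keep the feasible region inside a bounded box. A feasible, bounded LP attains a finite optimum at a vertex.

Bounded optimum: z* = -42 at (0, 6).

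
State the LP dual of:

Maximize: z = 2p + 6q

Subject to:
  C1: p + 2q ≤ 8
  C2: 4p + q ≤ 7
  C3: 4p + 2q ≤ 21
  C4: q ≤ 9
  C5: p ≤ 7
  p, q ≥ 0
Minimize: z = 8y1 + 7y2 + 21y3 + 9y4 + 7y5

Subject to:
  C1: -y1 - 4y2 - 4y3 - y5 ≤ -2
  C2: -2y1 - y2 - 2y3 - y4 ≤ -6
  y1, y2, y3, y4, y5 ≥ 0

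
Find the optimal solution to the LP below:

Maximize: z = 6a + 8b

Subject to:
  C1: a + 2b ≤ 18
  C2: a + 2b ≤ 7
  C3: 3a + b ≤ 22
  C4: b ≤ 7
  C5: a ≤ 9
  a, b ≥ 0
a = 7, b = 0, z = 42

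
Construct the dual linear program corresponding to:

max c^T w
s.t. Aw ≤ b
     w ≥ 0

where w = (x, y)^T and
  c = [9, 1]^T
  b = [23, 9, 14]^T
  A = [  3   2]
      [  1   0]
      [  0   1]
Minimize: z = 23y1 + 9y2 + 14y3

Subject to:
  C1: -3y1 - y2 ≤ -9
  C2: -2y1 - y3 ≤ -1
  y1, y2, y3 ≥ 0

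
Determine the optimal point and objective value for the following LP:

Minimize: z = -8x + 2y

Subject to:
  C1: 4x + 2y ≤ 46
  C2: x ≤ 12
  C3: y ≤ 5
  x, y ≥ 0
Each vertex is the intersection of two constraint boundaries that also satisfies all remaining constraints:
  x = 0 and y = 0 → (0, 0)
  4x + 2y = 46 and y = 0 → (11.5, 0)
  4x + 2y = 46 and y = 5 → (9, 5)
  y = 5 and x = 0 → (0, 5)

Evaluating z = -8x + 2y at each vertex:
  (0, 0): z = 0
  (11.5, 0): z = -92
  (9, 5): z = -62
  (0, 5): z = 10

The minimum is at (11.5, 0) with z = -92.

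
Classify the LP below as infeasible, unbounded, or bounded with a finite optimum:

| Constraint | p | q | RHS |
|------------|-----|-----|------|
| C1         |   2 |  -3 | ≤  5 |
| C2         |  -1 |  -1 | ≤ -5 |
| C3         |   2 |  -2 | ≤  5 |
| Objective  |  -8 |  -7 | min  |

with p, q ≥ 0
Feasible point: (0, 5) satisfies every constraint, so the LP is feasible.
Direction d = (0, 1): for each constraint row a, a·d ≤ 0 —
  (2)(0) + (-3)(1) = -3 ≤ 0
  (-1)(0) + (-1)(1) = -1 ≤ 0
  (2)(0) + (-2)(1) = -2 ≤ 0
and d ≥ 0, so (0, 5) + t·d stays feasible for every t ≥ 0. Along this ray z = -8p - 7q changes by -7 per unit t, so z → −∞.

Unbounded — the objective can decrease without bound over the feasible region.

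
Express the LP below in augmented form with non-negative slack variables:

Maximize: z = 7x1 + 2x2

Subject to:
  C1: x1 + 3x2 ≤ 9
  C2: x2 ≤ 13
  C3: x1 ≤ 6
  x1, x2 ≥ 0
max z = 7x1 + 2x2

s.t.
  x1 + 3x2 + s1 = 9
  x2 + s2 = 13
  x1 + s3 = 6
  x1, x2, s1, s2, s3 ≥ 0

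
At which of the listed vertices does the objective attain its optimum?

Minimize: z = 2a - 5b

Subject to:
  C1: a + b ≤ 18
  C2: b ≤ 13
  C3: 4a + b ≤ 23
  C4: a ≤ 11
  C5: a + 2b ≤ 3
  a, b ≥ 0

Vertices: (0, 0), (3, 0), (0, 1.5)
(0, 1.5) with z = -7.5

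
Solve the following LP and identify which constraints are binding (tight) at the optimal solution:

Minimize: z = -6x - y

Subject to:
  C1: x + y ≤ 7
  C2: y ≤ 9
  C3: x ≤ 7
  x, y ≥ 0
Optimal: x = 7, y = 0
Slack at optimum:
  C1: slack = 0 (binding)
  C2: slack = 9
  C3: slack = 0 (binding)
  x ≥ 0: x = 7
  y ≥ 0: y = 0 (binding)
Binding constraints: C1, C3, y ≥ 0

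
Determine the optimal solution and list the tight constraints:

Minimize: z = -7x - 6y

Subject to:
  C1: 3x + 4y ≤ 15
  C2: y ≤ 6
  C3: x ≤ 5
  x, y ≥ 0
Optimal: x = 5, y = 0
Slack at optimum:
  C1: slack = 0 (binding)
  C2: slack = 6
  C3: slack = 0 (binding)
  x ≥ 0: x = 5
  y ≥ 0: y = 0 (binding)
Binding constraints: C1, C3, y ≥ 0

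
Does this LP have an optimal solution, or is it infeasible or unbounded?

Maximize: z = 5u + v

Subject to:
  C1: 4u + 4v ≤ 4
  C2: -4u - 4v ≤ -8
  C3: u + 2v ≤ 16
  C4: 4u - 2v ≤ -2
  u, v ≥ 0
C1 requires 4u + 4v ≤ 4, while C2 (-4u - 4v ≤ -8) is equivalent to 4u + 4v ≥ 8. Together they would need 8 ≤ 4u + 4v ≤ 4, which is impossible since 8 > 4. No point satisfies all constraints.

Infeasible — the constraint set is empty.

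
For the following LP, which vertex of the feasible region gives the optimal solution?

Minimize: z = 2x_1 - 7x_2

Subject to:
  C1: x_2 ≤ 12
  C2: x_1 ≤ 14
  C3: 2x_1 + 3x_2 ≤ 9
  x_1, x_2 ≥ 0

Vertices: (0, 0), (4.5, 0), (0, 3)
Evaluating z = 2x_1 - 7x_2 at each vertex:
  (0, 0): z = 0
  (4.5, 0): z = 9
  (0, 3): z = -21

The smallest value is z = -21, attained at (0, 3).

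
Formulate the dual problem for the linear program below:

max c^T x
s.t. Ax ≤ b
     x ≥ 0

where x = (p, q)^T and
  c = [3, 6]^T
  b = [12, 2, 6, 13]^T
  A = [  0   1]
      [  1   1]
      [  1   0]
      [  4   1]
Minimize: z = 12y1 + 2y2 + 6y3 + 13y4

Subject to:
  C1: -y2 - y3 - 4y4 ≤ -3
  C2: -y1 - y2 - y4 ≤ -6
  y1, y2, y3, y4 ≥ 0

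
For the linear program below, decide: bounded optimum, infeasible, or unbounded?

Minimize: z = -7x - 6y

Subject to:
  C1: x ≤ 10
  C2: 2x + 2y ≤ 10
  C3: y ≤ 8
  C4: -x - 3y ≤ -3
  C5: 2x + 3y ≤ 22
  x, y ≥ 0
The point (5, 0) satisfies every constraint, so the LP is feasible; the constraints give x ≤ 10 and y ≤ 8, which with x, y ≥ 0 keep the feasible region inside a bounded box. A feasible, bounded LP attains a finite optimum at a vertex.

Evaluating z = -7x - 6y at each vertex:
  (0, 1): z = -6
  (3, 0): z = -21
  (5, 0): z = -35
  (0, 5): z = -30

The LP has an optimal solution: (5, 0) with z = -35.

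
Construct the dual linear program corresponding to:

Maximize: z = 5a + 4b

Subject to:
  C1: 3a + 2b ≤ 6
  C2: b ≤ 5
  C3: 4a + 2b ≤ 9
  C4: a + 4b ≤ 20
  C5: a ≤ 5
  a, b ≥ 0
Minimize: z = 6y1 + 5y2 + 9y3 + 20y4 + 5y5

Subject to:
  C1: -3y1 - 4y3 - y4 - y5 ≤ -5
  C2: -2y1 - y2 - 2y3 - 4y4 ≤ -4
  y1, y2, y3, y4, y5 ≥ 0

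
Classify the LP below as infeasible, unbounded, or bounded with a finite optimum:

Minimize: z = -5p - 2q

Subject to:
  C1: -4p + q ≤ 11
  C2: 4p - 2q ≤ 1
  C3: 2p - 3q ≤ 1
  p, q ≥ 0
Feasible point: (0, 0) satisfies every constraint, so the LP is feasible.
Direction d = (1, 4): for each constraint row a, a·d ≤ 0 —
  (-4)(1) + (1)(4) = 0 ≤ 0
  (4)(1) + (-2)(4) = -4 ≤ 0
  (2)(1) + (-3)(4) = -10 ≤ 0
and d ≥ 0, so (0, 0) + t·d stays feasible for every t ≥ 0. Along this ray z = -5p - 2q changes by -13 per unit t, so z → −∞.

The LP is unbounded; z can be made arbitrarily small.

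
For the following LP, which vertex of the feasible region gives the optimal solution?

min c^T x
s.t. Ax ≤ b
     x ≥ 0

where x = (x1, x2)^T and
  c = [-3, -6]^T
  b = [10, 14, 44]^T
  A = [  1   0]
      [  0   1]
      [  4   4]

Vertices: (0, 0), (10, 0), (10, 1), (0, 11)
Evaluating z = -3x1 - 6x2 at each vertex:
  (0, 0): z = 0
  (10, 0): z = -30
  (10, 1): z = -36
  (0, 11): z = -66

The smallest value is z = -66, attained at (0, 11).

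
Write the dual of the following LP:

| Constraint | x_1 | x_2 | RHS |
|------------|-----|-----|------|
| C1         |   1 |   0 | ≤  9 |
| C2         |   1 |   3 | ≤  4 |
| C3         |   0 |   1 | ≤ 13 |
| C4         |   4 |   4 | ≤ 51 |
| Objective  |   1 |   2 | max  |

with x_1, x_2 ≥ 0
Minimize: z = 9y1 + 4y2 + 13y3 + 51y4

Subject to:
  C1: -y1 - y2 - 4y4 ≤ -1
  C2: -3y2 - y3 - 4y4 ≤ -2
  y1, y2, y3, y4 ≥ 0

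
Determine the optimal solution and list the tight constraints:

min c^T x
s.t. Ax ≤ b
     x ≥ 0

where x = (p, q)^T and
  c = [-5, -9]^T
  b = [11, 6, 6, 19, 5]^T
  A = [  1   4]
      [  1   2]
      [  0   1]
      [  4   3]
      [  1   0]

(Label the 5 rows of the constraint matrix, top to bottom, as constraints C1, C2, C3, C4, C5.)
Optimal: p = 4, q = 1
Binding: C2, C4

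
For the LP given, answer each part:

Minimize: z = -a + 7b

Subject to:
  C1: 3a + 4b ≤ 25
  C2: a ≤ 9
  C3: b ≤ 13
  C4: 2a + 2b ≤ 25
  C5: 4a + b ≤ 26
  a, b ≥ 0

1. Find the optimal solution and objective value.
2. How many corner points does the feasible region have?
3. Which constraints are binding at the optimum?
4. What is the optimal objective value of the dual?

1. a = 6.5, b = 0, z = -6.5
2. 4
3. C5, b ≥ 0
4. -6.5 (by strong duality, equal to the primal optimum)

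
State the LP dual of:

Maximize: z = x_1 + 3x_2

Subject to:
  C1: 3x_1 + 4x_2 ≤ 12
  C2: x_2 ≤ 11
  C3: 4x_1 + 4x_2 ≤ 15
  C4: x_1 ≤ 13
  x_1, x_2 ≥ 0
Minimize: z = 12y1 + 11y2 + 15y3 + 13y4

Subject to:
  C1: -3y1 - 4y3 - y4 ≤ -1
  C2: -4y1 - y2 - 4y3 ≤ -3
  y1, y2, y3, y4 ≥ 0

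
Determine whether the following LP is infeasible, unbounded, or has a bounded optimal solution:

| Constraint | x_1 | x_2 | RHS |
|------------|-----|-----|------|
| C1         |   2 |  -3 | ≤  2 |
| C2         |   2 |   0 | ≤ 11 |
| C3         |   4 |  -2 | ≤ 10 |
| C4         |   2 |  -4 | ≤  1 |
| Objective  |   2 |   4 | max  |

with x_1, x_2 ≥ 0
Feasible point: (0, 0) satisfies every constraint, so the LP is feasible.
Direction d = (0, 1): for each constraint row a, a·d ≤ 0 —
  (2)(0) + (-3)(1) = -3 ≤ 0
  (2)(0) + (0)(1) = 0 ≤ 0
  (4)(0) + (-2)(1) = -2 ≤ 0
  (2)(0) + (-4)(1) = -4 ≤ 0
and d ≥ 0, so (0, 0) + t·d stays feasible for every t ≥ 0. Along this ray z = 2x_1 + 4x_2 changes by 4 per unit t, so z → +∞.

Unbounded — the objective can increase without bound over the feasible region.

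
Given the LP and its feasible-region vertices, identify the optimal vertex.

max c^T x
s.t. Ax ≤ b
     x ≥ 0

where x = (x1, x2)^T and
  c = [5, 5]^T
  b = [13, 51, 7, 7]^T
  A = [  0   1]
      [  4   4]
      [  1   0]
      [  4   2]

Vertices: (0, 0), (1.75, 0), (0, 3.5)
(0, 3.5) with z = 17.5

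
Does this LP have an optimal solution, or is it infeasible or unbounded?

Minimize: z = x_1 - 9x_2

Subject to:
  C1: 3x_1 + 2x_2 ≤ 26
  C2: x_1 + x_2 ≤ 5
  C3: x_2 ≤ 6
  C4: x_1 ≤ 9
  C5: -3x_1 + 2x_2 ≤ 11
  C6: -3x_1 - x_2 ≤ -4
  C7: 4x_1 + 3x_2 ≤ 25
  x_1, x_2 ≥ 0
The point (0, 5) satisfies every constraint, so the LP is feasible; the constraints give x_1 ≤ 9 and x_2 ≤ 6, which with x_1, x_2 ≥ 0 keep the feasible region inside a bounded box. A feasible, bounded LP attains a finite optimum at a vertex.

Feasible with finite optimum z* = -45 at (0, 5).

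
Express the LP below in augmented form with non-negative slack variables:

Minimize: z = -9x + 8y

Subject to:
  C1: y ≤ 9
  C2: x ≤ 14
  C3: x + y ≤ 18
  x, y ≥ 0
min z = -9x + 8y

s.t.
  y + s1 = 9
  x + s2 = 14
  x + y + s3 = 18
  x, y, s1, s2, s3 ≥ 0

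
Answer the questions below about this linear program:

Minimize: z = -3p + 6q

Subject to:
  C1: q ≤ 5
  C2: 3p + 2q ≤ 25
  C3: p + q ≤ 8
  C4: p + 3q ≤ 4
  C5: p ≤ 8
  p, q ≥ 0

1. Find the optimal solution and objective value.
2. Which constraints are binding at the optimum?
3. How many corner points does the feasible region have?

1. p = 4, q = 0, z = -12
2. C4, q ≥ 0
3. 3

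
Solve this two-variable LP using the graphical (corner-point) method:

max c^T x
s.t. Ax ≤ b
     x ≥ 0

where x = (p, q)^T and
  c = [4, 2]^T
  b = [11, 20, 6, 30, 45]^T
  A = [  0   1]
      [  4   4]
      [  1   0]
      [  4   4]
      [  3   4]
p = 5, q = 0, z = 20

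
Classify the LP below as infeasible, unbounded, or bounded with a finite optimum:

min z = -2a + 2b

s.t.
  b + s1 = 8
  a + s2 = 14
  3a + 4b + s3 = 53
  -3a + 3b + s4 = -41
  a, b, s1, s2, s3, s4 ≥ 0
The point (14, 0) satisfies every constraint, so the LP is feasible; the constraints give a ≤ 14 and b ≤ 8, which with a, b ≥ 0 keep the feasible region inside a bounded box. A feasible, bounded LP attains a finite optimum at a vertex.

Feasible with finite optimum z* = -28 at (14, 0).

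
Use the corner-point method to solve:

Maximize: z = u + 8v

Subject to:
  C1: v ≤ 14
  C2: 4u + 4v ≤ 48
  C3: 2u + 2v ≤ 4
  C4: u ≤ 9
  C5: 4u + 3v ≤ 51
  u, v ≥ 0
u = 0, v = 2, z = 16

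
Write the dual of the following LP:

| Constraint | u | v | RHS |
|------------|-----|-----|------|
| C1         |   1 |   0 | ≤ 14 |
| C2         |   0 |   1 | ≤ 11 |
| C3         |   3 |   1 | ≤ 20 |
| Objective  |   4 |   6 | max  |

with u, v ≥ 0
Minimize: z = 14y1 + 11y2 + 20y3

Subject to:
  C1: -y1 - 3y3 ≤ -4
  C2: -y2 - y3 ≤ -6
  y1, y2, y3 ≥ 0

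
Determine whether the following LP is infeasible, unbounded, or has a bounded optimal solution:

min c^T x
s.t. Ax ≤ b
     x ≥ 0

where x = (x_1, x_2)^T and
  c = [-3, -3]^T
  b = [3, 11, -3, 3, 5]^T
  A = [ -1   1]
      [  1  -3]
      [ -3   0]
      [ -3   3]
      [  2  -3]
Feasible point: (1, 0) satisfies every constraint, so the LP is feasible.
Direction d = (1, 1): for each constraint row a, a·d ≤ 0 —
  (-1)(1) + (1)(1) = 0 ≤ 0
  (1)(1) + (-3)(1) = -2 ≤ 0
  (-3)(1) + (0)(1) = -3 ≤ 0
  (-3)(1) + (3)(1) = 0 ≤ 0
  (2)(1) + (-3)(1) = -1 ≤ 0
and d ≥ 0, so (1, 0) + t·d stays feasible for every t ≥ 0. Along this ray z = -3x_1 - 3x_2 changes by -6 per unit t, so z → −∞.

Unbounded — the objective can decrease without bound over the feasible region.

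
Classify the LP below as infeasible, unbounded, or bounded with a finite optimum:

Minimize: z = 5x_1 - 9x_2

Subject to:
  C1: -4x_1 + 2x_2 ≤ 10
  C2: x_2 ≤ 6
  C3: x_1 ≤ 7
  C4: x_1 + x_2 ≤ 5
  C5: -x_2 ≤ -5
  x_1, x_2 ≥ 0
The point (0, 5) satisfies every constraint, so the LP is feasible; the constraints give x_1 ≤ 7 and x_2 ≤ 6, which with x_1, x_2 ≥ 0 keep the feasible region inside a bounded box. A feasible, bounded LP attains a finite optimum at a vertex.

Evaluating z = 5x_1 - 9x_2 at each vertex:
  (0, 5): z = -45

Feasible with finite optimum z* = -45 at (0, 5).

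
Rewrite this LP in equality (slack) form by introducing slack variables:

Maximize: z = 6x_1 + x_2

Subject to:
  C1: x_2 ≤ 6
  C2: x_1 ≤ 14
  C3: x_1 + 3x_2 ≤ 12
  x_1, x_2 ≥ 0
max z = 6x_1 + x_2

s.t.
  x_2 + s1 = 6
  x_1 + s2 = 14
  x_1 + 3x_2 + s3 = 12
  x_1, x_2, s1, s2, s3 ≥ 0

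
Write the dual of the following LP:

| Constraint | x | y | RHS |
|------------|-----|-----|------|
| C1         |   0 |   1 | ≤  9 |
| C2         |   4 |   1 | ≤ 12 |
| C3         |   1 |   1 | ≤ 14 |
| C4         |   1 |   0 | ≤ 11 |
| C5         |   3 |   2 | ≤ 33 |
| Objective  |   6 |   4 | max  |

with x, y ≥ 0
Minimize: z = 9y1 + 12y2 + 14y3 + 11y4 + 33y5

Subject to:
  C1: -4y2 - y3 - y4 - 3y5 ≤ -6
  C2: -y1 - y2 - y3 - 2y5 ≤ -4
  y1, y2, y3, y4, y5 ≥ 0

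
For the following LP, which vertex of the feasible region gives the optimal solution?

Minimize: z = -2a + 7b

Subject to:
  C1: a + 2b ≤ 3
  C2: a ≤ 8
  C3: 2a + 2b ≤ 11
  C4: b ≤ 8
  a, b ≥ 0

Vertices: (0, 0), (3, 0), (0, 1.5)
(3, 0) with z = -6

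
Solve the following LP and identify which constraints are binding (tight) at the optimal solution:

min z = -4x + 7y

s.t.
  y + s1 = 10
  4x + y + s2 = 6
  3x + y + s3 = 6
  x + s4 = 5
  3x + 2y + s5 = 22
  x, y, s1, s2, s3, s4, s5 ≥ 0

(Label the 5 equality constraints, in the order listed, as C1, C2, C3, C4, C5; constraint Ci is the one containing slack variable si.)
Optimal: x = 1.5, y = 0
Binding: C2, y ≥ 0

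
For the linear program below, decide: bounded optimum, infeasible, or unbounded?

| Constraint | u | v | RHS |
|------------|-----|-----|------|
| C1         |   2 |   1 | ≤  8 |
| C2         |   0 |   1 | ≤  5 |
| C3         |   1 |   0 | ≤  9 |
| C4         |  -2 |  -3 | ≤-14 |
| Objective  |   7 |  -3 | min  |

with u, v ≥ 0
The point (0, 5) satisfies every constraint, so the LP is feasible; the constraints give u ≤ 9 and v ≤ 5, which with u, v ≥ 0 keep the feasible region inside a bounded box. A feasible, bounded LP attains a finite optimum at a vertex.

Evaluating z = 7u - 3v at each vertex:
  (2.5, 3): z = 8.5
  (1.5, 5): z = -4.5
  (0, 5): z = -15
  (0, 4.667): z = -14

Feasible with finite optimum z* = -15 at (0, 5).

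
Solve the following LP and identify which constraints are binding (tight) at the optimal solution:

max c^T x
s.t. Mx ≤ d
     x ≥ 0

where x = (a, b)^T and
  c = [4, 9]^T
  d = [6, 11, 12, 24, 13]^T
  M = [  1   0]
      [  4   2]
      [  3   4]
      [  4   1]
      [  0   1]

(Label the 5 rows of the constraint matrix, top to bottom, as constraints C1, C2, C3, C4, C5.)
Optimal: a = 0, b = 3
Binding: C3, a ≥ 0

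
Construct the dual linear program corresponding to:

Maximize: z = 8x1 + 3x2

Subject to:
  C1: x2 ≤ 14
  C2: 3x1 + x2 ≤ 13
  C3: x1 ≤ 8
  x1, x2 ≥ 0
Minimize: z = 14y1 + 13y2 + 8y3

Subject to:
  C1: -3y2 - y3 ≤ -8
  C2: -y1 - y2 ≤ -3
  y1, y2, y3 ≥ 0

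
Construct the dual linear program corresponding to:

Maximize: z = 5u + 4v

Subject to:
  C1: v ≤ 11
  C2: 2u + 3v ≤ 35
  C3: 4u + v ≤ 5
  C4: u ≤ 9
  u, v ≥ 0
Minimize: z = 11y1 + 35y2 + 5y3 + 9y4

Subject to:
  C1: -2y2 - 4y3 - y4 ≤ -5
  C2: -y1 - 3y2 - y3 ≤ -4
  y1, y2, y3, y4 ≥ 0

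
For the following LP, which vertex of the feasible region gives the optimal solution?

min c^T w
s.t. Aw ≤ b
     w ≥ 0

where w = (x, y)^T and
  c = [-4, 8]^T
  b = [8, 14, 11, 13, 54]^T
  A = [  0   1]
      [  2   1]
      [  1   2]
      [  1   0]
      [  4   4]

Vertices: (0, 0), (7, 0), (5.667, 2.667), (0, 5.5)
Evaluating z = -4x + 8y at each vertex:
  (0, 0): z = 0
  (7, 0): z = -28
  (5.667, 2.667): z = -1.333
  (0, 5.5): z = 44

The smallest value is z = -28, attained at (7, 0).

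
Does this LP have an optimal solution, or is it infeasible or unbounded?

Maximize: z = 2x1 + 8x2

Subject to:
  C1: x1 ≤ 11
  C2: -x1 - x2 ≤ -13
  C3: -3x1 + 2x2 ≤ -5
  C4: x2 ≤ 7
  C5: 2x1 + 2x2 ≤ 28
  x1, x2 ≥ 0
The point (7, 7) satisfies every constraint, so the LP is feasible; the constraints give x1 ≤ 11 and x2 ≤ 7, which with x1, x2 ≥ 0 keep the feasible region inside a bounded box. A feasible, bounded LP attains a finite optimum at a vertex.

Evaluating z = 2x1 + 8x2 at each vertex:
  (11, 2): z = 38
  (11, 3): z = 46
  (7, 7): z = 70
  (6.333, 7): z = 68.67
  (6.2, 6.8): z = 66.8

Bounded optimum: z* = 70 at (7, 7).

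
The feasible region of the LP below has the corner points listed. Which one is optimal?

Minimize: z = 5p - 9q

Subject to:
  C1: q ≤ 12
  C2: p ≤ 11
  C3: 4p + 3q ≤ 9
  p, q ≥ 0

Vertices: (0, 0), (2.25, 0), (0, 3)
Evaluating z = 5p - 9q at each vertex:
  (0, 0): z = 0
  (2.25, 0): z = 11.25
  (0, 3): z = -27

The smallest value is z = -27, attained at (0, 3).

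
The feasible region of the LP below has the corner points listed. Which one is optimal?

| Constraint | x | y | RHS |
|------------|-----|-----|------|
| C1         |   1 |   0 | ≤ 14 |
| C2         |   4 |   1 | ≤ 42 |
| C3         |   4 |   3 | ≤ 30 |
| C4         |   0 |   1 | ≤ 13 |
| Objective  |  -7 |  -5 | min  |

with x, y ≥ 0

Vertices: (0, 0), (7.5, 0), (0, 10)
(7.5, 0) with z = -52.5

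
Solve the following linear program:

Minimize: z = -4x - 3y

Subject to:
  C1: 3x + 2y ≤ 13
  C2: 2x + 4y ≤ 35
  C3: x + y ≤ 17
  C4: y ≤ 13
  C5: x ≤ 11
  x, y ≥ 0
Each vertex is the intersection of two constraint boundaries that also satisfies all remaining constraints:
  x = 0 and y = 0 → (0, 0)
  3x + 2y = 13 and y = 0 → (4.333, 0)
  3x + 2y = 13 and x = 0 → (0, 6.5)

Evaluating z = -4x - 3y at each vertex:
  (0, 0): z = 0
  (4.333, 0): z = -17.33
  (0, 6.5): z = -19.5

The minimum is at (0, 6.5) with z = -19.5.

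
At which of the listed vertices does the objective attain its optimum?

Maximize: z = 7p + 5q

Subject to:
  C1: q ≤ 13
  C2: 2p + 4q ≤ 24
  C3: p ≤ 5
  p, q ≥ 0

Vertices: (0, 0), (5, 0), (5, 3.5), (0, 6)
(5, 3.5) with z = 52.5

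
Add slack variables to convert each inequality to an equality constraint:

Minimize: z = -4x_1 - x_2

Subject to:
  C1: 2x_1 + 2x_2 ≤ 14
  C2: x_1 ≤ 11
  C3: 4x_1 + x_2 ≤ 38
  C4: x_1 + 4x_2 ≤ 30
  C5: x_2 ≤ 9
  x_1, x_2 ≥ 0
min z = -4x_1 - x_2

s.t.
  2x_1 + 2x_2 + s1 = 14
  x_1 + s2 = 11
  4x_1 + x_2 + s3 = 38
  x_1 + 4x_2 + s4 = 30
  x_2 + s5 = 9
  x_1, x_2, s1, s2, s3, s4, s5 ≥ 0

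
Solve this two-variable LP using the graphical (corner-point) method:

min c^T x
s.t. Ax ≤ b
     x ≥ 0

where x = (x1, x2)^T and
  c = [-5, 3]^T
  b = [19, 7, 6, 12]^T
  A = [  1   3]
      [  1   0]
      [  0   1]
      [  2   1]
Each vertex is the intersection of two constraint boundaries that also satisfies all remaining constraints:
  x1 = 0 and x2 = 0 → (0, 0)
  2x1 + x2 = 12 and x2 = 0 → (6, 0)
  x1 + 3x2 = 19 and 2x1 + x2 = 12 → (3.4, 5.2)
  x1 + 3x2 = 19 and x2 = 6 → (1, 6)
  x2 = 6 and x1 = 0 → (0, 6)

Evaluating z = -5x1 + 3x2 at each vertex:
  (0, 0): z = 0
  (6, 0): z = -30
  (3.4, 5.2): z = -1.4
  (1, 6): z = 13
  (0, 6): z = 18

The minimum is at (6, 0) with z = -30.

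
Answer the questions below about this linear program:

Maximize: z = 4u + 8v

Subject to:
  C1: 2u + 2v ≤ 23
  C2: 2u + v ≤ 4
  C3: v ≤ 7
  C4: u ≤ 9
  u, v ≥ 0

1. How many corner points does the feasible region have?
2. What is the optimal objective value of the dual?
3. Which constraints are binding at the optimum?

1. 3
2. 32 (by strong duality, equal to the primal optimum)
3. C2, u ≥ 0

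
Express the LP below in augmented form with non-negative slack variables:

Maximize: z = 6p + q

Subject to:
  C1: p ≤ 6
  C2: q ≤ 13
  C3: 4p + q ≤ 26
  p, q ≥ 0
max z = 6p + q

s.t.
  p + s1 = 6
  q + s2 = 13
  4p + q + s3 = 26
  p, q, s1, s2, s3 ≥ 0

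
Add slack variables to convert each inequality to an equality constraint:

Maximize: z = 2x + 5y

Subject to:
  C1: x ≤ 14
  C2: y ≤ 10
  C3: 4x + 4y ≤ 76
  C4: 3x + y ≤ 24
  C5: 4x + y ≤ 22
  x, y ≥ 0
max z = 2x + 5y

s.t.
  x + s1 = 14
  y + s2 = 10
  4x + 4y + s3 = 76
  3x + y + s4 = 24
  4x + y + s5 = 22
  x, y, s1, s2, s3, s4, s5 ≥ 0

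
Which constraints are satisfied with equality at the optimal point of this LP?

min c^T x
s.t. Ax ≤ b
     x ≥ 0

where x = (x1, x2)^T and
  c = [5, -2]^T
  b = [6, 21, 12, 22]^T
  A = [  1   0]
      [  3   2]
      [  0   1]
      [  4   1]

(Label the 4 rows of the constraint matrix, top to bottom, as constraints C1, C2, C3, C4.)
Optimal: x1 = 0, x2 = 10.5
Slack at optimum:
  C1: slack = 6
  C2: slack = 0 (binding)
  C3: slack = 1.5
  C4: slack = 11.5
  x1 ≥ 0: x1 = 0 (binding)
  x2 ≥ 0: x2 = 10.5
Binding constraints: C2, x1 ≥ 0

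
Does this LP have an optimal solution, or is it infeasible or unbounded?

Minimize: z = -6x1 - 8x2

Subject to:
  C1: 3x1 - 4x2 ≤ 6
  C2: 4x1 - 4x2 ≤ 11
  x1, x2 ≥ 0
Feasible point: (0, 0) satisfies every constraint, so the LP is feasible.
Direction d = (0, 1): for each constraint row a, a·d ≤ 0 —
  (3)(0) + (-4)(1) = -4 ≤ 0
  (4)(0) + (-4)(1) = -4 ≤ 0
and d ≥ 0, so (0, 0) + t·d stays feasible for every t ≥ 0. Along this ray z = -6x1 - 8x2 changes by -8 per unit t, so z → −∞.

The LP is unbounded; z can be made arbitrarily small.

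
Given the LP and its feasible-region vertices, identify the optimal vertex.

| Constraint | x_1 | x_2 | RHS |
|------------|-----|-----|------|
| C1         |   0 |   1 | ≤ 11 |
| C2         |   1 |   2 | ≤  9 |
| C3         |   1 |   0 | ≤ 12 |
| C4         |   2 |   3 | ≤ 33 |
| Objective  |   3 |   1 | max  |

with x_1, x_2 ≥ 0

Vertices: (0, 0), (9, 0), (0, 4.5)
Evaluating z = 3x_1 + x_2 at each vertex:
  (0, 0): z = 0
  (9, 0): z = 27
  (0, 4.5): z = 4.5

The largest value is z = 27, attained at (9, 0).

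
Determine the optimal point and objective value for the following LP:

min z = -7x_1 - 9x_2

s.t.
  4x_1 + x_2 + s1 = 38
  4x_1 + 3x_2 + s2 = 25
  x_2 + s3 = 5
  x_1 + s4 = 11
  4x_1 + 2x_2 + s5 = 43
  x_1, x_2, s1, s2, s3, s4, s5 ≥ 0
Each vertex is the intersection of two constraint boundaries that also satisfies all remaining constraints:
  x_1 = 0 and x_2 = 0 → (0, 0)
  4x_1 + 3x_2 = 25 and x_2 = 0 → (6.25, 0)
  4x_1 + 3x_2 = 25 and x_2 = 5 → (2.5, 5)
  x_2 = 5 and x_1 = 0 → (0, 5)

Evaluating z = -7x_1 - 9x_2 at each vertex:
  (0, 0): z = 0
  (6.25, 0): z = -43.75
  (2.5, 5): z = -62.5
  (0, 5): z = -45

The minimum is at (2.5, 5) with z = -62.5.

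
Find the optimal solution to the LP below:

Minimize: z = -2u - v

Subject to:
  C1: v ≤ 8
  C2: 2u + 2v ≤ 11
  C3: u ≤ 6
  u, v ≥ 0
Each vertex is the intersection of two constraint boundaries that also satisfies all remaining constraints:
  u = 0 and v = 0 → (0, 0)
  2u + 2v = 11 and v = 0 → (5.5, 0)
  2u + 2v = 11 and u = 0 → (0, 5.5)

Evaluating z = -2u - v at each vertex:
  (0, 0): z = 0
  (5.5, 0): z = -11
  (0, 5.5): z = -5.5

The minimum is at (5.5, 0) with z = -11.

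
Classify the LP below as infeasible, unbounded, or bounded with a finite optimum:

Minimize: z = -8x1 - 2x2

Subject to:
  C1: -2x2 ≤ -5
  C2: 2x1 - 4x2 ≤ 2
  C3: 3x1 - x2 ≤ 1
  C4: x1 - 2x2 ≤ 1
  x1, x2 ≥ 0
Feasible point: (0, 3) satisfies every constraint, so the LP is feasible.
Direction d = (0, 1): for each constraint row a, a·d ≤ 0 —
  (0)(0) + (-2)(1) = -2 ≤ 0
  (2)(0) + (-4)(1) = -4 ≤ 0
  (3)(0) + (-1)(1) = -1 ≤ 0
  (1)(0) + (-2)(1) = -2 ≤ 0
and d ≥ 0, so (0, 3) + t·d stays feasible for every t ≥ 0. Along this ray z = -8x1 - 2x2 changes by -2 per unit t, so z → −∞.

Unbounded — the objective can decrease without bound over the feasible region.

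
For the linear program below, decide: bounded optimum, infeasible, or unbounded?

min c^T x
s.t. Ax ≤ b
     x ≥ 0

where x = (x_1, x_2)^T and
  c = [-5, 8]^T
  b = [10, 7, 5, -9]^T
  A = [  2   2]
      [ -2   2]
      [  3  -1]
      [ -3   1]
One constraint requires 3x_1 - x_2 ≤ 5, while the constraint -3x_1 + x_2 ≤ -9 is equivalent to 3x_1 - x_2 ≥ 9. Together they would need 9 ≤ 3x_1 - x_2 ≤ 5, which is impossible since 9 > 5. No point satisfies all constraints.

Infeasible: no point satisfies all constraints simultaneously.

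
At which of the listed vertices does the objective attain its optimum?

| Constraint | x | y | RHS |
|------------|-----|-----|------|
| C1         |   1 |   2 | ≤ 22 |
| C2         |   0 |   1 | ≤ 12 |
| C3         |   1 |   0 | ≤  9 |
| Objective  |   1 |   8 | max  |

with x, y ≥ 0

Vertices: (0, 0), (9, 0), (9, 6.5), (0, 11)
(0, 11) with z = 88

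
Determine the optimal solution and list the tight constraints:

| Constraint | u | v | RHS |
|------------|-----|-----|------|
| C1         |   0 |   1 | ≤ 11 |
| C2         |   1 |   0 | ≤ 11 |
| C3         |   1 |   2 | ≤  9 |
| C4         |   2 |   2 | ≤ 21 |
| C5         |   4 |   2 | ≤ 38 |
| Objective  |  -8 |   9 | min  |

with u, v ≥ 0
Optimal: u = 9, v = 0
Slack at optimum:
  C1: slack = 11
  C2: slack = 2
  C3: slack = 0 (binding)
  C4: slack = 3
  C5: slack = 2
  u ≥ 0: u = 9
  v ≥ 0: v = 0 (binding)
Binding constraints: C3, v ≥ 0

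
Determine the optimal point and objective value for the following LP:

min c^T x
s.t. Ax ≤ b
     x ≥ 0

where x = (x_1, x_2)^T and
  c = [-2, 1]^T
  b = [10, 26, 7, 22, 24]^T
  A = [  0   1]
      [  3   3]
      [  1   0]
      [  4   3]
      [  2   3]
x_1 = 5.5, x_2 = 0, z = -11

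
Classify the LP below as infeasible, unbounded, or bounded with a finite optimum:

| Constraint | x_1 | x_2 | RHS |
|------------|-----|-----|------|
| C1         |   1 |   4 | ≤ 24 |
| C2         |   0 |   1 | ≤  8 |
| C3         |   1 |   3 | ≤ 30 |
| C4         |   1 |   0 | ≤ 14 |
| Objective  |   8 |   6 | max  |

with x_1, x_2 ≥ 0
The point (14, 2.5) satisfies every constraint, so the LP is feasible; the constraints give x_1 ≤ 14 and x_2 ≤ 8, which with x_1, x_2 ≥ 0 keep the feasible region inside a bounded box. A feasible, bounded LP attains a finite optimum at a vertex.

Feasible with finite optimum z* = 127 at (14, 2.5).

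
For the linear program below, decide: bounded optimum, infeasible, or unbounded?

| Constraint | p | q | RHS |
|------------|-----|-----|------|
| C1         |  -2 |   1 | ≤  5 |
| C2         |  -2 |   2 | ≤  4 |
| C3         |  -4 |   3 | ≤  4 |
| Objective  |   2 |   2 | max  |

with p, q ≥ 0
Feasible point: (0, 0) satisfies every constraint, so the LP is feasible.
Direction d = (1, 0): for each constraint row a, a·d ≤ 0 —
  (-2)(1) + (1)(0) = -2 ≤ 0
  (-2)(1) + (2)(0) = -2 ≤ 0
  (-4)(1) + (3)(0) = -4 ≤ 0
and d ≥ 0, so (0, 0) + t·d stays feasible for every t ≥ 0. Along this ray z = 2p + 2q changes by 2 per unit t, so z → +∞.

Unbounded — the objective can increase without bound over the feasible region.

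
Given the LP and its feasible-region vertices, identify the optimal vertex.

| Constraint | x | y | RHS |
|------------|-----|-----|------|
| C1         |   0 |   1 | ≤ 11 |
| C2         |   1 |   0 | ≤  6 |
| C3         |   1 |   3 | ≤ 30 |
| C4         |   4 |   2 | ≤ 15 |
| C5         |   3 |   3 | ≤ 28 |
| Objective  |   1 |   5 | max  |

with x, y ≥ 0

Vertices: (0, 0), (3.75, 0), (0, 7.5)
Evaluating z = x + 5y at each vertex:
  (0, 0): z = 0
  (3.75, 0): z = 3.75
  (0, 7.5): z = 37.5

The largest value is z = 37.5, attained at (0, 7.5).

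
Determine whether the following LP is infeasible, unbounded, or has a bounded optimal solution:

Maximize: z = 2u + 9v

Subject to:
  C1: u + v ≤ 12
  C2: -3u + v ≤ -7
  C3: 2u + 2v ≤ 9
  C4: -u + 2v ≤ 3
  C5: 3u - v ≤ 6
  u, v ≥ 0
C5 requires 3u - v ≤ 6, while C2 (-3u + v ≤ -7) is equivalent to 3u - v ≥ 7. Together they would need 7 ≤ 3u - v ≤ 6, which is impossible since 7 > 6. No point satisfies all constraints.

Infeasible: no point satisfies all constraints simultaneously.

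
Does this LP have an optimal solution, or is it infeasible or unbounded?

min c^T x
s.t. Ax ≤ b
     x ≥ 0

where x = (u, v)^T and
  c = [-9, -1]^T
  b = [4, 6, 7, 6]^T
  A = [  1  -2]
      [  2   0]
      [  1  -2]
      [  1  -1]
Feasible point: (0, 0) satisfies every constraint, so the LP is feasible.
Direction d = (0, 1): for each constraint row a, a·d ≤ 0 —
  (1)(0) + (-2)(1) = -2 ≤ 0
  (2)(0) + (0)(1) = 0 ≤ 0
  (1)(0) + (-2)(1) = -2 ≤ 0
  (1)(0) + (-1)(1) = -1 ≤ 0
and d ≥ 0, so (0, 0) + t·d stays feasible for every t ≥ 0. Along this ray z = -9u - v changes by -1 per unit t, so z → −∞.

Unbounded — the objective can decrease without bound over the feasible region.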